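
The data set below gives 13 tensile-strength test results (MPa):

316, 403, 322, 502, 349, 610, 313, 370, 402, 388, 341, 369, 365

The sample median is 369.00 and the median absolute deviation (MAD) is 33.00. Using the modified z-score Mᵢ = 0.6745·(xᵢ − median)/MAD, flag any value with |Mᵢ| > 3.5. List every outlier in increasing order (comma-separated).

610

|Mᵢ| > 3.5 ⇔ |xᵢ − 369.00| > 3.5·33.00/0.6745 = 171.24.
So outliers lie outside [197.76, 540.24].
610: M = 4.93 → outlier.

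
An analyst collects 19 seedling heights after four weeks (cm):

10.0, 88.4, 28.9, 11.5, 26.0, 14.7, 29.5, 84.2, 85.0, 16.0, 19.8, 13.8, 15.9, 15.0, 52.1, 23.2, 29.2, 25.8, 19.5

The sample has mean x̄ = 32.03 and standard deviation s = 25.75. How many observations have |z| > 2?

Cutoffs: x̄ ± 2s = [-19.47, 83.53].
Outside the cutoffs: 84.2, 85.0, 88.4.

3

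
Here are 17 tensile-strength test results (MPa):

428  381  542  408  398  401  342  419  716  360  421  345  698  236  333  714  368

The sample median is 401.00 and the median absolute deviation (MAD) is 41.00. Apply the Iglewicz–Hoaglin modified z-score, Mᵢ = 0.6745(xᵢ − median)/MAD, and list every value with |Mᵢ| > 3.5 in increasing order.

|Mᵢ| > 3.5 ⇔ |xᵢ − 401.00| > 3.5·41.00/0.6745 = 212.75.
So outliers lie outside [188.25, 613.75].
698: M = 4.89 → outlier.
714: M = 5.15 → outlier.
716: M = 5.18 → outlier.

698, 714, 716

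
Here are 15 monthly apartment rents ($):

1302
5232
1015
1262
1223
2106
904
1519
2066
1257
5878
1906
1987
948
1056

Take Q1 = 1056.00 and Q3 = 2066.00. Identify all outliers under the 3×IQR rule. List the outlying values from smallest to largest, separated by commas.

5232, 5878

IQR = Q3 − Q1 = 2066.00 − 1056.00 = 1010.00.
Lower fence = Q1 − 3·IQR = 1056.00 − 3030.00 = -1974.00.
Upper fence = Q3 + 3·IQR = 2066.00 + 3030.00 = 5096.00.
5232 > 5096.00 → outlier.
5878 > 5096.00 → outlier.
All remaining values lie within [-1974.00, 5096.00].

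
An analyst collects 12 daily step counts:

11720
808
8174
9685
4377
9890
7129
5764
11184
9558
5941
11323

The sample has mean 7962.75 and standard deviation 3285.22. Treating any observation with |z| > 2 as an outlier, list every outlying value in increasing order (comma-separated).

808

Cutoffs at x̄ ± 2s: 7962.75 ± 2·3285.22 = [1392.31, 14533.19].
808: z = -2.18, |z| > 2 → outlier.
Every other value lies within [1392.31, 14533.19].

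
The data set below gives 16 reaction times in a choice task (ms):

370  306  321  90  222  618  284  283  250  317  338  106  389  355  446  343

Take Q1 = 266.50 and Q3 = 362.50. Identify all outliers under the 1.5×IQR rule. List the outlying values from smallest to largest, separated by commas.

90, 106, 618

IQR = Q3 − Q1 = 362.50 − 266.50 = 96.00.
Lower fence = Q1 − 1.5·IQR = 266.50 − 144.00 = 122.50.
Upper fence = Q3 + 1.5·IQR = 362.50 + 144.00 = 506.50.
90 < 122.50 → outlier.
106 < 122.50 → outlier.
618 > 506.50 → outlier.
All remaining values lie within [122.50, 506.50].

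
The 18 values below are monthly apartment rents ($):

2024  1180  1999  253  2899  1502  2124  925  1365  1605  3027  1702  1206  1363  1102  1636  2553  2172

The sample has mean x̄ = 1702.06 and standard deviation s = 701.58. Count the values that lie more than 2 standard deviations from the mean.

1

Cutoffs: x̄ ± 2s = [298.90, 3105.22].
Outside the cutoffs: 253.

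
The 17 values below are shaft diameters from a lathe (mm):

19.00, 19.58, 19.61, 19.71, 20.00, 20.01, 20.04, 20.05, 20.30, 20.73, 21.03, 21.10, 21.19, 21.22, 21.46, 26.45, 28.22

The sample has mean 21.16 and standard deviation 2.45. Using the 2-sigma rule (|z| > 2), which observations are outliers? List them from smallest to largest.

Cutoffs at x̄ ± 2s: 21.16 ± 2·2.45 = [16.26, 26.06].
26.45: z = 2.16, |z| > 2 → outlier.
28.22: z = 2.88, |z| > 2 → outlier.
Every other value lies within [16.26, 26.06].

26.45, 28.22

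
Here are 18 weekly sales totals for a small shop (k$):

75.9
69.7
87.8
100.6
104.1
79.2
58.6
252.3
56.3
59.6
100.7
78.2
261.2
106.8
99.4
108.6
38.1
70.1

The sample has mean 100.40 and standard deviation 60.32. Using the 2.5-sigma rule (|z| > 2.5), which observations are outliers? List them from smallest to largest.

252.3, 261.2

Cutoffs at x̄ ± 2.5s: 100.40 ± 2.5·60.32 = [-50.40, 251.20].
252.3: z = 2.52, |z| > 2.5 → outlier.
261.2: z = 2.67, |z| > 2.5 → outlier.
Every other value lies within [-50.40, 251.20].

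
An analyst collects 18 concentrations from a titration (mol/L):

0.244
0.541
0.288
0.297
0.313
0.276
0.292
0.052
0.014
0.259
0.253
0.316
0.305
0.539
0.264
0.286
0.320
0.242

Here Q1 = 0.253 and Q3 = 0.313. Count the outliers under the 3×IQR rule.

IQR = 0.060; fences at 0.253 − 0.180 = 0.073 and 0.313 + 0.180 = 0.493.
Outside the cutoffs: 0.014, 0.052, 0.539, 0.541.

4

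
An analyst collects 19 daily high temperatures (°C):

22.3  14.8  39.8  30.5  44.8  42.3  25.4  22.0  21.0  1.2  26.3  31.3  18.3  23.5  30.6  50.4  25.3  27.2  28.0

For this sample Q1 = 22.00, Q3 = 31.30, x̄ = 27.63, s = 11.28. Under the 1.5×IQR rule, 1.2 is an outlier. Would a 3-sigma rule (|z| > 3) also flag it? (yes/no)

z = (1.2 − 27.63) / 11.28 = -2.34.
|z| = 2.34 ≤ 3.

no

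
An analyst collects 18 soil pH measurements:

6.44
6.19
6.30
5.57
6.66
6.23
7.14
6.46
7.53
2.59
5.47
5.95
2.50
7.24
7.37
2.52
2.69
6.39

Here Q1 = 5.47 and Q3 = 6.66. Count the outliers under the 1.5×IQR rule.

IQR = 1.19; fences at 5.47 − 1.785 = 3.685 and 6.66 + 1.785 = 8.445.
Outside the cutoffs: 2.50, 2.52, 2.59, 2.69.

4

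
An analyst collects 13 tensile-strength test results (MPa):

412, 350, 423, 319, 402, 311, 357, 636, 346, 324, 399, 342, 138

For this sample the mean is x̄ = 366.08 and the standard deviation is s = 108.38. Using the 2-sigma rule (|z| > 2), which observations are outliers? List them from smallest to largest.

Cutoffs at x̄ ± 2s: 366.08 ± 2·108.38 = [149.32, 582.84].
138: z = -2.10, |z| > 2 → outlier.
636: z = 2.49, |z| > 2 → outlier.
Every other value lies within [149.32, 582.84].

138, 636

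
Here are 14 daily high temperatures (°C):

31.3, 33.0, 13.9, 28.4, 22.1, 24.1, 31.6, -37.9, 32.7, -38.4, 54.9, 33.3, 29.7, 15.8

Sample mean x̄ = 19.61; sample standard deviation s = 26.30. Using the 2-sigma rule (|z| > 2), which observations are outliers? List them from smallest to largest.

Cutoffs at x̄ ± 2s: 19.61 ± 2·26.30 = [-32.99, 72.21].
-38.4: z = -2.21, |z| > 2 → outlier.
-37.9: z = -2.19, |z| > 2 → outlier.
Every other value lies within [-32.99, 72.21].

-38.4, -37.9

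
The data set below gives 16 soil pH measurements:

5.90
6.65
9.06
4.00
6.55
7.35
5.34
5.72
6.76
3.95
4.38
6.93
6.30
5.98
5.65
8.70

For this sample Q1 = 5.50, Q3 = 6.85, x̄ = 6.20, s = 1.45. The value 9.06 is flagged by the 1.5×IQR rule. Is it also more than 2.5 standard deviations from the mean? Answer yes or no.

no

z = (9.06 − 6.20) / 1.45 = 1.97.
|z| = 1.97 ≤ 2.5.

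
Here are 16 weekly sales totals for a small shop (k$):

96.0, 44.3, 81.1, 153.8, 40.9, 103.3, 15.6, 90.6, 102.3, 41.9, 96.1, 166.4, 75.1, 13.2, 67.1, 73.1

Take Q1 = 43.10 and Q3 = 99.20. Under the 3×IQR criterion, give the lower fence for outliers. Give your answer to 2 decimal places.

-125.20

IQR = Q3 − Q1 = 99.20 − 43.10 = 56.10.
Lower fence = Q1 − 3·IQR = 43.10 − 168.30 = -125.20.
Upper fence = Q3 + 3·IQR = 99.20 + 168.30 = 267.50.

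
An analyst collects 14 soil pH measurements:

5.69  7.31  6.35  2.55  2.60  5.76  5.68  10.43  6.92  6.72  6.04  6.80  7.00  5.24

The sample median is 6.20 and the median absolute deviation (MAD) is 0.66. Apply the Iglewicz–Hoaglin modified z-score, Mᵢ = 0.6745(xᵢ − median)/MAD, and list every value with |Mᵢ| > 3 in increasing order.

2.55, 2.60, 10.43

|Mᵢ| > 3 ⇔ |xᵢ − 6.20| > 3·0.66/0.6745 = 2.94.
So outliers lie outside [3.26, 9.14].
2.55: M = -3.73 → outlier.
2.60: M = -3.68 → outlier.
10.43: M = 4.32 → outlier.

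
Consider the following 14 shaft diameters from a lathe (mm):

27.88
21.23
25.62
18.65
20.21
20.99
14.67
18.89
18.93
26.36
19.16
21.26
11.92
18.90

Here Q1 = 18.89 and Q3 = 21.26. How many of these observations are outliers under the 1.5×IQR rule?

5

IQR = 2.37; fences at 18.89 − 3.555 = 15.335 and 21.26 + 3.555 = 24.815.
Outside the cutoffs: 11.92, 14.67, 25.62, 26.36, 27.88.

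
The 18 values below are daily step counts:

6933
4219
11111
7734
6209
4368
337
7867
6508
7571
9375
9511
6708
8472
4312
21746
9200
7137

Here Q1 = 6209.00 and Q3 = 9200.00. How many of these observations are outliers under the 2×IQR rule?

1

IQR = 2991.00; fences at 6209.00 − 5982.00 = 227.00 and 9200.00 + 5982.00 = 15182.00.
Outside the cutoffs: 21746.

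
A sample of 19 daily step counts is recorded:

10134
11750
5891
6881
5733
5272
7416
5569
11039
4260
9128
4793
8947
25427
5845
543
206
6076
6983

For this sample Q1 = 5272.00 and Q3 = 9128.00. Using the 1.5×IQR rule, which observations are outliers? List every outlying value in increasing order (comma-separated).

IQR = Q3 − Q1 = 9128.00 − 5272.00 = 3856.00.
Lower fence = Q1 − 1.5·IQR = 5272.00 − 5784.00 = -512.00.
Upper fence = Q3 + 1.5·IQR = 9128.00 + 5784.00 = 14912.00.
25427 > 14912.00 → outlier.
All remaining values lie within [-512.00, 14912.00].

25427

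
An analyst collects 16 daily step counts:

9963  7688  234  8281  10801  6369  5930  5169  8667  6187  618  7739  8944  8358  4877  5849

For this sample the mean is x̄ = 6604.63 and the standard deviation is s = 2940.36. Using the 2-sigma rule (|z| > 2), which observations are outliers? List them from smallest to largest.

Cutoffs at x̄ ± 2s: 6604.63 ± 2·2940.36 = [723.91, 12485.35].
234: z = -2.17, |z| > 2 → outlier.
618: z = -2.04, |z| > 2 → outlier.
Every other value lies within [723.91, 12485.35].

234, 618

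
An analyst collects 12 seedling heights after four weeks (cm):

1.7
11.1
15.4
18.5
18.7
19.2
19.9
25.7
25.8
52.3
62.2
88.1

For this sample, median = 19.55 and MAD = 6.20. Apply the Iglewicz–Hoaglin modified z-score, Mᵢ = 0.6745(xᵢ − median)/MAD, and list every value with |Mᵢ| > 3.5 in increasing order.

|Mᵢ| > 3.5 ⇔ |xᵢ − 19.55| > 3.5·6.20/0.6745 = 32.17.
So outliers lie outside [-12.62, 51.72].
52.3: M = 3.56 → outlier.
62.2: M = 4.64 → outlier.
88.1: M = 7.46 → outlier.

52.3, 62.2, 88.1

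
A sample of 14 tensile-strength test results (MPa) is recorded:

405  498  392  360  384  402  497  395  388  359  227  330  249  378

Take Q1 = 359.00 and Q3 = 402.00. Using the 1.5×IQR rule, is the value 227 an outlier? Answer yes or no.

yes

IQR = Q3 − Q1 = 402.00 − 359.00 = 43.00.
Lower fence = Q1 − 1.5·IQR = 359.00 − 64.50 = 294.50.
Upper fence = Q3 + 1.5·IQR = 402.00 + 64.50 = 466.50.
227 lies below the lower fence.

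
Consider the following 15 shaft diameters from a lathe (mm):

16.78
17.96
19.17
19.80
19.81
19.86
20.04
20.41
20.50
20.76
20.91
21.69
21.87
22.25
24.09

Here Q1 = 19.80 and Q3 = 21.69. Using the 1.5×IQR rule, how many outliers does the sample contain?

IQR = 1.89; fences at 19.80 − 2.835 = 16.965 and 21.69 + 2.835 = 24.525.
Outside the cutoffs: 16.78.

1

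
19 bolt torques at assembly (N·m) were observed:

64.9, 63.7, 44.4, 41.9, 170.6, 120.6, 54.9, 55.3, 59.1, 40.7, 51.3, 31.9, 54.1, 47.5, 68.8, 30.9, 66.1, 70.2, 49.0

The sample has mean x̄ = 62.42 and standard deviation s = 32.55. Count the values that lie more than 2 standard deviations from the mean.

1

Cutoffs: x̄ ± 2s = [-2.68, 127.52].
Outside the cutoffs: 170.6.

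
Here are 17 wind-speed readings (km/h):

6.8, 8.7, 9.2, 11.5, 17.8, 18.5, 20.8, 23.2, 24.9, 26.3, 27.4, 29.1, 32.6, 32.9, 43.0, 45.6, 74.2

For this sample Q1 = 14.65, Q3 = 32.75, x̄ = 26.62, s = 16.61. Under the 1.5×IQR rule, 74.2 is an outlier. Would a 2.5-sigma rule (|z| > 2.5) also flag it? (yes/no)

z = (74.2 − 26.62) / 16.61 = 2.86.
|z| = 2.86 > 2.5.

yes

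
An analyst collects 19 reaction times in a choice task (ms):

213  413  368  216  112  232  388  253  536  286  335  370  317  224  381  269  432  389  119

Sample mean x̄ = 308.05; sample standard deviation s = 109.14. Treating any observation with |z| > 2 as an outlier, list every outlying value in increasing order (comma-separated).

536

Cutoffs at x̄ ± 2s: 308.05 ± 2·109.14 = [89.77, 526.33].
536: z = 2.09, |z| > 2 → outlier.
Every other value lies within [89.77, 526.33].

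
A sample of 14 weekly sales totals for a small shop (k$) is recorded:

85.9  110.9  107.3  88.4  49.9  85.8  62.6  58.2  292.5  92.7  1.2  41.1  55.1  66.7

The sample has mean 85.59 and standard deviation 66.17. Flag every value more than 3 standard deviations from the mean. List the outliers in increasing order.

292.5

Cutoffs at x̄ ± 3s: 85.59 ± 3·66.17 = [-112.92, 284.10].
292.5: z = 3.13, |z| > 3 → outlier.
Every other value lies within [-112.92, 284.10].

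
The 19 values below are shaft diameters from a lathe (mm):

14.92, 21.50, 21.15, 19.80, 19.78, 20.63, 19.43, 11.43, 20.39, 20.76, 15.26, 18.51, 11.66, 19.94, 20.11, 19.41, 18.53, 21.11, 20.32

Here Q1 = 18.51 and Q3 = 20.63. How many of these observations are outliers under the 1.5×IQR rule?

IQR = 2.12; fences at 18.51 − 3.18 = 15.33 and 20.63 + 3.18 = 23.81.
Outside the cutoffs: 11.43, 11.66, 14.92, 15.26.

4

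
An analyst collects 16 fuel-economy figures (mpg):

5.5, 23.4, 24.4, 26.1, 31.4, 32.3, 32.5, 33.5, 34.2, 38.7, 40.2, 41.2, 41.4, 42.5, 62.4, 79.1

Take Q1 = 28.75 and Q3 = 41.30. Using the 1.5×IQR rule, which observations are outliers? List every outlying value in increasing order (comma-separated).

IQR = Q3 − Q1 = 41.30 − 28.75 = 12.55.
Lower fence = Q1 − 1.5·IQR = 28.75 − 18.825 = 9.925.
Upper fence = Q3 + 1.5·IQR = 41.30 + 18.825 = 60.125.
5.5 < 9.925 → outlier.
62.4 > 60.125 → outlier.
79.1 > 60.125 → outlier.
All remaining values lie within [9.925, 60.125].

5.5, 62.4, 79.1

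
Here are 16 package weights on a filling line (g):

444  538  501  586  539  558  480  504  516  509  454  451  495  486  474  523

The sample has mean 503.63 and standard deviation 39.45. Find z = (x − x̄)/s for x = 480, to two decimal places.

z = (480 − 503.63) / 39.45 = -0.60.

-0.60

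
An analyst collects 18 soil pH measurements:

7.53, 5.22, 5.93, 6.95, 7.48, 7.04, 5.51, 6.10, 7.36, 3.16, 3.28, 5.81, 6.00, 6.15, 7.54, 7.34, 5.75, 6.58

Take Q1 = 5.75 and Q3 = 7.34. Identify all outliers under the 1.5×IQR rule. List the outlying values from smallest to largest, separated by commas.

3.16, 3.28

IQR = Q3 − Q1 = 7.34 − 5.75 = 1.59.
Lower fence = Q1 − 1.5·IQR = 5.75 − 2.385 = 3.365.
Upper fence = Q3 + 1.5·IQR = 7.34 + 2.385 = 9.725.
3.16 < 3.365 → outlier.
3.28 < 3.365 → outlier.
All remaining values lie within [3.365, 9.725].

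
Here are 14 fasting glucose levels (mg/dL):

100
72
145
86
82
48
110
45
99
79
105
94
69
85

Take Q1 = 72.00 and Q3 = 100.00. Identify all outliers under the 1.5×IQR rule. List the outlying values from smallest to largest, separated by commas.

145

IQR = Q3 − Q1 = 100.00 − 72.00 = 28.00.
Lower fence = Q1 − 1.5·IQR = 72.00 − 42.00 = 30.00.
Upper fence = Q3 + 1.5·IQR = 100.00 + 42.00 = 142.00.
145 > 142.00 → outlier.
All remaining values lie within [30.00, 142.00].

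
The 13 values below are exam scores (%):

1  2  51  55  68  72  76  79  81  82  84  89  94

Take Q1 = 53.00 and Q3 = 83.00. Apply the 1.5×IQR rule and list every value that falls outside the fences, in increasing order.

IQR = Q3 − Q1 = 83.00 − 53.00 = 30.00.
Lower fence = Q1 − 1.5·IQR = 53.00 − 45.00 = 8.00.
Upper fence = Q3 + 1.5·IQR = 83.00 + 45.00 = 128.00.
1 < 8.00 → outlier.
2 < 8.00 → outlier.
All remaining values lie within [8.00, 128.00].

1, 2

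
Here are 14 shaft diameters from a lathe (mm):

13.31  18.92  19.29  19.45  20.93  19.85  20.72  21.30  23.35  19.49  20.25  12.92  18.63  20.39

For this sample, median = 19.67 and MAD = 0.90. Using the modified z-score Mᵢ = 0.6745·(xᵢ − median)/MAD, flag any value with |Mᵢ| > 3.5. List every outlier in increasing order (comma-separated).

12.92, 13.31

|Mᵢ| > 3.5 ⇔ |xᵢ − 19.67| > 3.5·0.90/0.6745 = 4.67.
So outliers lie outside [15.00, 24.34].
12.92: M = -5.06 → outlier.
13.31: M = -4.77 → outlier.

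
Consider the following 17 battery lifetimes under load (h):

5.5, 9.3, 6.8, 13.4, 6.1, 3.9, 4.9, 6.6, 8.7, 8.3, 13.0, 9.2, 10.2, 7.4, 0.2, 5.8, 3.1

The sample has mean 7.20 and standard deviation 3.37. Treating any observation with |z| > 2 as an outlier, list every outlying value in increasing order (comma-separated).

0.2

Cutoffs at x̄ ± 2s: 7.20 ± 2·3.37 = [0.46, 13.94].
0.2: z = -2.08, |z| > 2 → outlier.
Every other value lies within [0.46, 13.94].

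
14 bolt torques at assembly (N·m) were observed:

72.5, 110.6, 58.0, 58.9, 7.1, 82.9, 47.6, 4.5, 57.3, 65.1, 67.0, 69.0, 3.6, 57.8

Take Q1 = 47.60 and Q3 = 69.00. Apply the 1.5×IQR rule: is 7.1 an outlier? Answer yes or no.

yes

IQR = Q3 − Q1 = 69.00 − 47.60 = 21.40.
Lower fence = Q1 − 1.5·IQR = 47.60 − 32.10 = 15.50.
Upper fence = Q3 + 1.5·IQR = 69.00 + 32.10 = 101.10.
7.1 lies below the lower fence.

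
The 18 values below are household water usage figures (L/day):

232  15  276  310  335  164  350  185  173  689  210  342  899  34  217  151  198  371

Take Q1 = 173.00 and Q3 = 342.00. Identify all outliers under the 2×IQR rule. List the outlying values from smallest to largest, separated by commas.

IQR = Q3 − Q1 = 342.00 − 173.00 = 169.00.
Lower fence = Q1 − 2·IQR = 173.00 − 338.00 = -165.00.
Upper fence = Q3 + 2·IQR = 342.00 + 338.00 = 680.00.
689 > 680.00 → outlier.
899 > 680.00 → outlier.
All remaining values lie within [-165.00, 680.00].

689, 899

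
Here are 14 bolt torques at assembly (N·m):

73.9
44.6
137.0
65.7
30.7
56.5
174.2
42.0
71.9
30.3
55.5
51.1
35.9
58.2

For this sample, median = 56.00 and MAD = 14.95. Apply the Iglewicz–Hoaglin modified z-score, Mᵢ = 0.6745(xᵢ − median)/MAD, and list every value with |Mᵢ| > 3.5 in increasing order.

|Mᵢ| > 3.5 ⇔ |xᵢ − 56.00| > 3.5·14.95/0.6745 = 77.58.
So outliers lie outside [-21.58, 133.58].
137.0: M = 3.65 → outlier.
174.2: M = 5.33 → outlier.

137.0, 174.2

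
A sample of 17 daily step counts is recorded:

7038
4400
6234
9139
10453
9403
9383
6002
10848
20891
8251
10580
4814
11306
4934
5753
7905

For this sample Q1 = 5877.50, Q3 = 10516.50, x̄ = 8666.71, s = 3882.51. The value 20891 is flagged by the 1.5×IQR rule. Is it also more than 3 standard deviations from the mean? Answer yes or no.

z = (20891 − 8666.71) / 3882.51 = 3.15.
|z| = 3.15 > 3.

yes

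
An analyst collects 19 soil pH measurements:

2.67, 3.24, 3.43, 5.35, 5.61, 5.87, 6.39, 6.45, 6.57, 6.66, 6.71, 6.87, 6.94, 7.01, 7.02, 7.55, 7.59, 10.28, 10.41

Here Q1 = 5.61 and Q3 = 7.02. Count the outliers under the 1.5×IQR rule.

IQR = 1.41; fences at 5.61 − 2.115 = 3.495 and 7.02 + 2.115 = 9.135.
Outside the cutoffs: 2.67, 3.24, 3.43, 10.28, 10.41.

5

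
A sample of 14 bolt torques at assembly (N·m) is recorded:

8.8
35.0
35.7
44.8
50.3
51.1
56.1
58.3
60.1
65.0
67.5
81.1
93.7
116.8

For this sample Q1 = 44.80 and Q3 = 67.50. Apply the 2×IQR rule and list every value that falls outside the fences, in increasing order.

IQR = Q3 − Q1 = 67.50 − 44.80 = 22.70.
Lower fence = Q1 − 2·IQR = 44.80 − 45.40 = -0.60.
Upper fence = Q3 + 2·IQR = 67.50 + 45.40 = 112.90.
116.8 > 112.90 → outlier.
All remaining values lie within [-0.60, 112.90].

116.8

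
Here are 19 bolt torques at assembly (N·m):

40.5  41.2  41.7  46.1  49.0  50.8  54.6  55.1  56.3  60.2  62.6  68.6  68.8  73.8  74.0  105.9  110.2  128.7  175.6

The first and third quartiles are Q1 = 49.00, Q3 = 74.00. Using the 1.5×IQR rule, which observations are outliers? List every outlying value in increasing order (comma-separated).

IQR = Q3 − Q1 = 74.00 − 49.00 = 25.00.
Lower fence = Q1 − 1.5·IQR = 49.00 − 37.50 = 11.50.
Upper fence = Q3 + 1.5·IQR = 74.00 + 37.50 = 111.50.
128.7 > 111.50 → outlier.
175.6 > 111.50 → outlier.
All remaining values lie within [11.50, 111.50].

128.7, 175.6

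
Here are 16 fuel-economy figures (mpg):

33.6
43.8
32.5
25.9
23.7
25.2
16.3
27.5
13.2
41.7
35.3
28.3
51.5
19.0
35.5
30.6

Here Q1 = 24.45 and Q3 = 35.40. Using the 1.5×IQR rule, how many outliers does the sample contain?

0

IQR = 10.95; fences at 24.45 − 16.425 = 8.025 and 35.40 + 16.425 = 51.825.
Every value lies within the cutoffs.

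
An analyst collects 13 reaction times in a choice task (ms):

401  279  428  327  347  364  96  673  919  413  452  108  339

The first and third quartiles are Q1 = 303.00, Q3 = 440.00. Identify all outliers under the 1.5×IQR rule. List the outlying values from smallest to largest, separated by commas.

96, 673, 919

IQR = Q3 − Q1 = 440.00 − 303.00 = 137.00.
Lower fence = Q1 − 1.5·IQR = 303.00 − 205.50 = 97.50.
Upper fence = Q3 + 1.5·IQR = 440.00 + 205.50 = 645.50.
96 < 97.50 → outlier.
673 > 645.50 → outlier.
919 > 645.50 → outlier.
All remaining values lie within [97.50, 645.50].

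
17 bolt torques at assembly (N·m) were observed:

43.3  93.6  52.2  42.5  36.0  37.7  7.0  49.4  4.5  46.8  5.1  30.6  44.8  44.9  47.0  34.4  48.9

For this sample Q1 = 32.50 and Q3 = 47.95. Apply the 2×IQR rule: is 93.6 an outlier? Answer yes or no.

IQR = Q3 − Q1 = 47.95 − 32.50 = 15.45.
Lower fence = Q1 − 2·IQR = 32.50 − 30.90 = 1.60.
Upper fence = Q3 + 2·IQR = 47.95 + 30.90 = 78.85.
93.6 lies above the upper fence.

yes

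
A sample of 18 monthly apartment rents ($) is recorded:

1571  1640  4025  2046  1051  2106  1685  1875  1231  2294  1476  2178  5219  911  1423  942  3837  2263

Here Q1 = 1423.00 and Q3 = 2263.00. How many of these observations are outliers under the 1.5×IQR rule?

3

IQR = 840.00; fences at 1423.00 − 1260.00 = 163.00 and 2263.00 + 1260.00 = 3523.00.
Outside the cutoffs: 3837, 4025, 5219.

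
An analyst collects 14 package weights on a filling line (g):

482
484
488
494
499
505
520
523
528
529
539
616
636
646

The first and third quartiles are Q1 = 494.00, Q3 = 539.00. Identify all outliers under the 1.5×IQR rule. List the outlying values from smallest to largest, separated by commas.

IQR = Q3 − Q1 = 539.00 − 494.00 = 45.00.
Lower fence = Q1 − 1.5·IQR = 494.00 − 67.50 = 426.50.
Upper fence = Q3 + 1.5·IQR = 539.00 + 67.50 = 606.50.
616 > 606.50 → outlier.
636 > 606.50 → outlier.
646 > 606.50 → outlier.
All remaining values lie within [426.50, 606.50].

616, 636, 646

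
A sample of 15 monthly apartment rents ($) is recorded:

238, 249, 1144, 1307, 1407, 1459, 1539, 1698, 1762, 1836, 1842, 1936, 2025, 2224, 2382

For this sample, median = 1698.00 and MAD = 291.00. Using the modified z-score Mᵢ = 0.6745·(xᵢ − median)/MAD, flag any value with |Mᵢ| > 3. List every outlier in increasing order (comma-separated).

|Mᵢ| > 3 ⇔ |xᵢ − 1698.00| > 3·291.00/0.6745 = 1294.29.
So outliers lie outside [403.71, 2992.29].
238: M = -3.38 → outlier.
249: M = -3.36 → outlier.

238, 249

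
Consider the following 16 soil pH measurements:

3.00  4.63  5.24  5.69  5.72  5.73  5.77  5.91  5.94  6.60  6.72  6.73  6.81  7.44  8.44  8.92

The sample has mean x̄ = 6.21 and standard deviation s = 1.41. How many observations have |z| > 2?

Cutoffs: x̄ ± 2s = [3.39, 9.03].
Outside the cutoffs: 3.00.

1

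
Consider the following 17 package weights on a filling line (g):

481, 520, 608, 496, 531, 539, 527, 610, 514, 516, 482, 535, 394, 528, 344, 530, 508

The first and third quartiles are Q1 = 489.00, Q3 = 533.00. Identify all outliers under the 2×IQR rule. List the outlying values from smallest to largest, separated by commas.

IQR = Q3 − Q1 = 533.00 − 489.00 = 44.00.
Lower fence = Q1 − 2·IQR = 489.00 − 88.00 = 401.00.
Upper fence = Q3 + 2·IQR = 533.00 + 88.00 = 621.00.
344 < 401.00 → outlier.
394 < 401.00 → outlier.
All remaining values lie within [401.00, 621.00].

344, 394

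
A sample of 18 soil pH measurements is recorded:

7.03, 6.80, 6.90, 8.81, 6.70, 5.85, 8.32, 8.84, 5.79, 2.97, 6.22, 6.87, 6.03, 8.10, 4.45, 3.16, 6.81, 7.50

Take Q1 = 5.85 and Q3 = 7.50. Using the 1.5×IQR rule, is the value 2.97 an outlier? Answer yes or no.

IQR = Q3 − Q1 = 7.50 − 5.85 = 1.65.
Lower fence = Q1 − 1.5·IQR = 5.85 − 2.475 = 3.375.
Upper fence = Q3 + 1.5·IQR = 7.50 + 2.475 = 9.975.
2.97 lies below the lower fence.

yes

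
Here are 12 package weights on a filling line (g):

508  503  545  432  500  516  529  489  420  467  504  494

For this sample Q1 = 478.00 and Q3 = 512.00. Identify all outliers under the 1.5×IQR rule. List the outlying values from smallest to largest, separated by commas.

IQR = Q3 − Q1 = 512.00 − 478.00 = 34.00.
Lower fence = Q1 − 1.5·IQR = 478.00 − 51.00 = 427.00.
Upper fence = Q3 + 1.5·IQR = 512.00 + 51.00 = 563.00.
420 < 427.00 → outlier.
All remaining values lie within [427.00, 563.00].

420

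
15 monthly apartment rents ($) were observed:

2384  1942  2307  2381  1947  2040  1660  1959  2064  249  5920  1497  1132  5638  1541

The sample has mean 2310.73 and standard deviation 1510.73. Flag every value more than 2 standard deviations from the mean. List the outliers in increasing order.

5638, 5920

Cutoffs at x̄ ± 2s: 2310.73 ± 2·1510.73 = [-710.73, 5332.19].
5638: z = 2.20, |z| > 2 → outlier.
5920: z = 2.39, |z| > 2 → outlier.
Every other value lies within [-710.73, 5332.19].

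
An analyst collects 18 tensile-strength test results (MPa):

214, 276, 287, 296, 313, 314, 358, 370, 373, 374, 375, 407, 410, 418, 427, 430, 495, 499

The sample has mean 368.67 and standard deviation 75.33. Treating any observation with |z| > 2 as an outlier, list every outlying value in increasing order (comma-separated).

Cutoffs at x̄ ± 2s: 368.67 ± 2·75.33 = [218.01, 519.33].
214: z = -2.05, |z| > 2 → outlier.
Every other value lies within [218.01, 519.33].

214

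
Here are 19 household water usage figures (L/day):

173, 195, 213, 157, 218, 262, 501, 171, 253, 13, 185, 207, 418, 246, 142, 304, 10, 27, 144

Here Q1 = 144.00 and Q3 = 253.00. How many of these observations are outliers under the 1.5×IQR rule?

IQR = 109.00; fences at 144.00 − 163.50 = -19.50 and 253.00 + 163.50 = 416.50.
Outside the cutoffs: 418, 501.

2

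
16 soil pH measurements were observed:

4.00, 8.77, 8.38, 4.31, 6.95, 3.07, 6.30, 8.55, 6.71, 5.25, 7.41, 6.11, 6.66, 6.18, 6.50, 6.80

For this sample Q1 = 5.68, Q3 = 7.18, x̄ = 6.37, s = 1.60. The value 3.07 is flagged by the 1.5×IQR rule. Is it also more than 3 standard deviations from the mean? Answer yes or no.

no

z = (3.07 − 6.37) / 1.60 = -2.06.
|z| = 2.06 ≤ 3.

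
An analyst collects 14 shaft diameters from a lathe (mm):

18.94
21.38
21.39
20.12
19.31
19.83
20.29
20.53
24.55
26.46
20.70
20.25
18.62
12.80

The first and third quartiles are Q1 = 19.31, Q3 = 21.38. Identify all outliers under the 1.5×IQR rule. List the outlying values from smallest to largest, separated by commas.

12.80, 24.55, 26.46

IQR = Q3 − Q1 = 21.38 − 19.31 = 2.07.
Lower fence = Q1 − 1.5·IQR = 19.31 − 3.105 = 16.205.
Upper fence = Q3 + 1.5·IQR = 21.38 + 3.105 = 24.485.
12.80 < 16.205 → outlier.
24.55 > 24.485 → outlier.
26.46 > 24.485 → outlier.
All remaining values lie within [16.205, 24.485].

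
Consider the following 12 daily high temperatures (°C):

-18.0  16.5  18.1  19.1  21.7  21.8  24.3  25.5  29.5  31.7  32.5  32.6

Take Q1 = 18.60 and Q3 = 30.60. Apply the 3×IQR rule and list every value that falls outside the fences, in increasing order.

-18.0

IQR = Q3 − Q1 = 30.60 − 18.60 = 12.00.
Lower fence = Q1 − 3·IQR = 18.60 − 36.00 = -17.40.
Upper fence = Q3 + 3·IQR = 30.60 + 36.00 = 66.60.
-18.0 < -17.40 → outlier.
All remaining values lie within [-17.40, 66.60].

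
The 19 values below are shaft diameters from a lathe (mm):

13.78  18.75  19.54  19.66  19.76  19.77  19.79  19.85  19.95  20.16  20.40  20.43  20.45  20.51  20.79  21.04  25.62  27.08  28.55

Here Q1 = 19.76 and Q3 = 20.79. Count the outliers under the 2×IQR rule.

4

IQR = 1.03; fences at 19.76 − 2.06 = 17.70 and 20.79 + 2.06 = 22.85.
Outside the cutoffs: 13.78, 25.62, 27.08, 28.55.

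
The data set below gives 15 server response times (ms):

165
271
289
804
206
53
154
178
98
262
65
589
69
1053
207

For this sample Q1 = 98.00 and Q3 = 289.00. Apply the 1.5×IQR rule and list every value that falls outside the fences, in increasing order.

IQR = Q3 − Q1 = 289.00 − 98.00 = 191.00.
Lower fence = Q1 − 1.5·IQR = 98.00 − 286.50 = -188.50.
Upper fence = Q3 + 1.5·IQR = 289.00 + 286.50 = 575.50.
589 > 575.50 → outlier.
804 > 575.50 → outlier.
1053 > 575.50 → outlier.
All remaining values lie within [-188.50, 575.50].

589, 804, 1053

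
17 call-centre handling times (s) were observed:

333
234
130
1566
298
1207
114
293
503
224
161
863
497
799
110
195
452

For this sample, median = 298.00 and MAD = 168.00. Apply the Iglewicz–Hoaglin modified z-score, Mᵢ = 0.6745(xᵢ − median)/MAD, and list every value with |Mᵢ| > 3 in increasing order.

1207, 1566

|Mᵢ| > 3 ⇔ |xᵢ − 298.00| > 3·168.00/0.6745 = 747.22.
So outliers lie outside [-449.22, 1045.22].
1207: M = 3.65 → outlier.
1566: M = 5.09 → outlier.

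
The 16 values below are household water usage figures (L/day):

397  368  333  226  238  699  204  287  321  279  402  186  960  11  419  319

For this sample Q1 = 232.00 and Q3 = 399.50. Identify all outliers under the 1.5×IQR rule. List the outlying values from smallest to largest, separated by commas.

IQR = Q3 − Q1 = 399.50 − 232.00 = 167.50.
Lower fence = Q1 − 1.5·IQR = 232.00 − 251.25 = -19.25.
Upper fence = Q3 + 1.5·IQR = 399.50 + 251.25 = 650.75.
699 > 650.75 → outlier.
960 > 650.75 → outlier.
All remaining values lie within [-19.25, 650.75].

699, 960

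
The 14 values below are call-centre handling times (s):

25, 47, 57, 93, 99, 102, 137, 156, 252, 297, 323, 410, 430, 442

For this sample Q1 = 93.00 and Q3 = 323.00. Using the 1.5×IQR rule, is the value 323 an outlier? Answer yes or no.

IQR = Q3 − Q1 = 323.00 − 93.00 = 230.00.
Lower fence = Q1 − 1.5·IQR = 93.00 − 345.00 = -252.00.
Upper fence = Q3 + 1.5·IQR = 323.00 + 345.00 = 668.00.
323 lies within [-252.00, 668.00].

no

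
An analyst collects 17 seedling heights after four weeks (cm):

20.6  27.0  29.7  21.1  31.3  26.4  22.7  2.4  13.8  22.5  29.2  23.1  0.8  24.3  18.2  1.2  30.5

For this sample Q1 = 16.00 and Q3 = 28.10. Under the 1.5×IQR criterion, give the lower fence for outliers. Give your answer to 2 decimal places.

IQR = Q3 − Q1 = 28.10 − 16.00 = 12.10.
Lower fence = Q1 − 1.5·IQR = 16.00 − 18.15 = -2.15.
Upper fence = Q3 + 1.5·IQR = 28.10 + 18.15 = 46.25.

-2.15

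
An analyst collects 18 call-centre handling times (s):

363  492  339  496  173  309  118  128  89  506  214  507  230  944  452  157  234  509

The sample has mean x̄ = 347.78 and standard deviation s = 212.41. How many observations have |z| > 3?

Cutoffs: x̄ ± 3s = [-289.45, 985.01].
Every value lies within the cutoffs.

0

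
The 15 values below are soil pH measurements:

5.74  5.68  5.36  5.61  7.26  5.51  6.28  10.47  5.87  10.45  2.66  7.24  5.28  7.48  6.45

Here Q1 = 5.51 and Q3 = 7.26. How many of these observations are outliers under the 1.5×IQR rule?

IQR = 1.75; fences at 5.51 − 2.625 = 2.885 and 7.26 + 2.625 = 9.885.
Outside the cutoffs: 2.66, 10.45, 10.47.

3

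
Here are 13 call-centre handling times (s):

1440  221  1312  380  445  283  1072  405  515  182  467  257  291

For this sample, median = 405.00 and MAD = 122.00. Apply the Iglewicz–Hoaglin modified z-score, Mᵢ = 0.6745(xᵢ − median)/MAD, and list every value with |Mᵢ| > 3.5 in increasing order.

1072, 1312, 1440

|Mᵢ| > 3.5 ⇔ |xᵢ − 405.00| > 3.5·122.00/0.6745 = 633.06.
So outliers lie outside [-228.06, 1038.06].
1072: M = 3.69 → outlier.
1312: M = 5.01 → outlier.
1440: M = 5.72 → outlier.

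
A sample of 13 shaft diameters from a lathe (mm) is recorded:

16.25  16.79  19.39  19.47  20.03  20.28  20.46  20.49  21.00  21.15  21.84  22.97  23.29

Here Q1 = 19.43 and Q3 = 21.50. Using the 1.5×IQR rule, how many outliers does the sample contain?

1

IQR = 2.07; fences at 19.43 − 3.105 = 16.325 and 21.50 + 3.105 = 24.605.
Outside the cutoffs: 16.25.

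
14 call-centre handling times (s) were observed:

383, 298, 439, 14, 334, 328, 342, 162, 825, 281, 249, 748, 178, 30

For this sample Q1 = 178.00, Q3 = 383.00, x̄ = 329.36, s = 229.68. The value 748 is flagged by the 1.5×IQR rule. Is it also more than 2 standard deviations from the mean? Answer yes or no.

z = (748 − 329.36) / 229.68 = 1.82.
|z| = 1.82 ≤ 2.

no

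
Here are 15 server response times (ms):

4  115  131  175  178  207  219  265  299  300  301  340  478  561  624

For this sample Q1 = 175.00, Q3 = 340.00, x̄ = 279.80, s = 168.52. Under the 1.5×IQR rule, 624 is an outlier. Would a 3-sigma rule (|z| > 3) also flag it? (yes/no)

no

z = (624 − 279.80) / 168.52 = 2.04.
|z| = 2.04 ≤ 3.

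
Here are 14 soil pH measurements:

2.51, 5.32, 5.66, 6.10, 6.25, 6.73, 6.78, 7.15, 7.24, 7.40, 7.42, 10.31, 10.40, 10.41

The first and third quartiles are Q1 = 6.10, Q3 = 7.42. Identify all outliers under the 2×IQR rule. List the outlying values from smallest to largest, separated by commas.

2.51, 10.31, 10.40, 10.41

IQR = Q3 − Q1 = 7.42 − 6.10 = 1.32.
Lower fence = Q1 − 2·IQR = 6.10 − 2.64 = 3.46.
Upper fence = Q3 + 2·IQR = 7.42 + 2.64 = 10.06.
2.51 < 3.46 → outlier.
10.31 > 10.06 → outlier.
10.40 > 10.06 → outlier.
10.41 > 10.06 → outlier.
All remaining values lie within [3.46, 10.06].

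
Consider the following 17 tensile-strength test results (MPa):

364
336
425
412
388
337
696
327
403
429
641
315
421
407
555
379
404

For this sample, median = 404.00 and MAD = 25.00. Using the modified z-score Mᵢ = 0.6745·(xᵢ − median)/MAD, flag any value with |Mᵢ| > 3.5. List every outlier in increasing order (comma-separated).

|Mᵢ| > 3.5 ⇔ |xᵢ − 404.00| > 3.5·25.00/0.6745 = 129.73.
So outliers lie outside [274.27, 533.73].
555: M = 4.07 → outlier.
641: M = 6.39 → outlier.
696: M = 7.88 → outlier.

555, 641, 696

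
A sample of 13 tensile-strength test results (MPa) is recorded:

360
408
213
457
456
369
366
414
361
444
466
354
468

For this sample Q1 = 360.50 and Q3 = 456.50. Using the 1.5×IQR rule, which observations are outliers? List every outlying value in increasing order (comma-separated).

IQR = Q3 − Q1 = 456.50 − 360.50 = 96.00.
Lower fence = Q1 − 1.5·IQR = 360.50 − 144.00 = 216.50.
Upper fence = Q3 + 1.5·IQR = 456.50 + 144.00 = 600.50.
213 < 216.50 → outlier.
All remaining values lie within [216.50, 600.50].

213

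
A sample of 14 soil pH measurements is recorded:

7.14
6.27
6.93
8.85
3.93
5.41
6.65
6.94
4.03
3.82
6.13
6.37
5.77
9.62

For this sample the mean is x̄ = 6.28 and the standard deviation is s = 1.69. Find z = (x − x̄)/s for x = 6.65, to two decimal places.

z = (6.65 − 6.28) / 1.69 = 0.22.

0.22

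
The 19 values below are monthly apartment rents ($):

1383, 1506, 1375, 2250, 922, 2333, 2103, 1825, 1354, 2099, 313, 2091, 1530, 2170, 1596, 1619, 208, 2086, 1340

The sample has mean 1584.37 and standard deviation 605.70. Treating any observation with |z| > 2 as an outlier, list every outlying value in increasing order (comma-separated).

Cutoffs at x̄ ± 2s: 1584.37 ± 2·605.70 = [372.97, 2795.77].
208: z = -2.27, |z| > 2 → outlier.
313: z = -2.10, |z| > 2 → outlier.
Every other value lies within [372.97, 2795.77].

208, 313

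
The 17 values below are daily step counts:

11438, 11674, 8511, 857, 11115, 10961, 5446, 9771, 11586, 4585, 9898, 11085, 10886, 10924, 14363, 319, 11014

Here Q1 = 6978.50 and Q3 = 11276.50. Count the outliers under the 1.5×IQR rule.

IQR = 4298.00; fences at 6978.50 − 6447.00 = 531.50 and 11276.50 + 6447.00 = 17723.50.
Outside the cutoffs: 319.

1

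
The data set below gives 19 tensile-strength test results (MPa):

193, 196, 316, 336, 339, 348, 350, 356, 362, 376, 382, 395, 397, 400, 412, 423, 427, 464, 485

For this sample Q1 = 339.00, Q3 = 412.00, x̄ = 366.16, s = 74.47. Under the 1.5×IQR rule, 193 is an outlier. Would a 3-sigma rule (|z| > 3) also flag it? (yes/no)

z = (193 − 366.16) / 74.47 = -2.33.
|z| = 2.33 ≤ 3.

no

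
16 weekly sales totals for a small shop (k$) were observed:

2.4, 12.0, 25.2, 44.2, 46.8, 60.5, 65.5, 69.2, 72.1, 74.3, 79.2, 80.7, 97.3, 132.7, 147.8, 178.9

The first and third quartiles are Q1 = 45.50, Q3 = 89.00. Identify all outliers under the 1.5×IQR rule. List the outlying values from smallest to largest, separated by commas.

IQR = Q3 − Q1 = 89.00 − 45.50 = 43.50.
Lower fence = Q1 − 1.5·IQR = 45.50 − 65.25 = -19.75.
Upper fence = Q3 + 1.5·IQR = 89.00 + 65.25 = 154.25.
178.9 > 154.25 → outlier.
All remaining values lie within [-19.75, 154.25].

178.9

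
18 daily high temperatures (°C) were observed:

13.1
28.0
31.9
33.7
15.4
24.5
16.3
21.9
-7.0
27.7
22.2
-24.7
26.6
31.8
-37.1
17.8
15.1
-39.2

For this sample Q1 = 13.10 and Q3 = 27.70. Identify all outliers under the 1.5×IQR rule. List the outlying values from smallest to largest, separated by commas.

-39.2, -37.1, -24.7

IQR = Q3 − Q1 = 27.70 − 13.10 = 14.60.
Lower fence = Q1 − 1.5·IQR = 13.10 − 21.90 = -8.80.
Upper fence = Q3 + 1.5·IQR = 27.70 + 21.90 = 49.60.
-39.2 < -8.80 → outlier.
-37.1 < -8.80 → outlier.
-24.7 < -8.80 → outlier.
All remaining values lie within [-8.80, 49.60].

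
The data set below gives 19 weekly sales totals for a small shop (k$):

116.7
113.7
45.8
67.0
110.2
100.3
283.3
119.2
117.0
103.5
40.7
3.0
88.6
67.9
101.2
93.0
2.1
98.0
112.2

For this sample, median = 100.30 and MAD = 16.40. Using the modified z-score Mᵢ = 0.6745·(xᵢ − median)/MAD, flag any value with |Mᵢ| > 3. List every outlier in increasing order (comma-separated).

|Mᵢ| > 3 ⇔ |xᵢ − 100.30| > 3·16.40/0.6745 = 72.94.
So outliers lie outside [27.36, 173.24].
2.1: M = -4.04 → outlier.
3.0: M = -4.00 → outlier.
283.3: M = 7.53 → outlier.

2.1, 3.0, 283.3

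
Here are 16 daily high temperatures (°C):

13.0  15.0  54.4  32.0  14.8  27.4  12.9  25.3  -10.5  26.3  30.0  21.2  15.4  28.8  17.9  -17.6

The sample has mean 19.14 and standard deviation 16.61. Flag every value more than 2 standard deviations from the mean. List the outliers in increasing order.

-17.6, 54.4

Cutoffs at x̄ ± 2s: 19.14 ± 2·16.61 = [-14.08, 52.36].
-17.6: z = -2.21, |z| > 2 → outlier.
54.4: z = 2.12, |z| > 2 → outlier.
Every other value lies within [-14.08, 52.36].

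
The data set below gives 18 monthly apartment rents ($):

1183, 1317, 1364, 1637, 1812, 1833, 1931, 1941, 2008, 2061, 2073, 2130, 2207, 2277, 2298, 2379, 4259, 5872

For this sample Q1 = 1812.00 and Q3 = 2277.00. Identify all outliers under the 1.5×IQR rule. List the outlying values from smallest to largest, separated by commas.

4259, 5872

IQR = Q3 − Q1 = 2277.00 − 1812.00 = 465.00.
Lower fence = Q1 − 1.5·IQR = 1812.00 − 697.50 = 1114.50.
Upper fence = Q3 + 1.5·IQR = 2277.00 + 697.50 = 2974.50.
4259 > 2974.50 → outlier.
5872 > 2974.50 → outlier.
All remaining values lie within [1114.50, 2974.50].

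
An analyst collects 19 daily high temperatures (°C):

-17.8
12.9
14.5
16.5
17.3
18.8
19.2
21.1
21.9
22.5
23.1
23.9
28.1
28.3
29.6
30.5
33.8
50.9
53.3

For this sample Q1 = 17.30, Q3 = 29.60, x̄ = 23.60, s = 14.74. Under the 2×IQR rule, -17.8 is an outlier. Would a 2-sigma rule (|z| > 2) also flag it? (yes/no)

yes

z = (-17.8 − 23.60) / 14.74 = -2.81.
|z| = 2.81 > 2.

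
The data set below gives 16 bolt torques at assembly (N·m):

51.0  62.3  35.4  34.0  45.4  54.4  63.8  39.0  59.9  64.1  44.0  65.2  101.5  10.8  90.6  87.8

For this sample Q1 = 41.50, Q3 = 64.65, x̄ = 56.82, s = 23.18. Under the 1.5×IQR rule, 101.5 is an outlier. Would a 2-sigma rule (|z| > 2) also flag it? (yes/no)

z = (101.5 − 56.82) / 23.18 = 1.93.
|z| = 1.93 ≤ 2.

no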